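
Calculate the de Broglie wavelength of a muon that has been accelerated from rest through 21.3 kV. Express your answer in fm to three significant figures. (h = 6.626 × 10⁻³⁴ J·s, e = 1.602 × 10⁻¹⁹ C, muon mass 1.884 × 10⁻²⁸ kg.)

λ = 584 fm

KE = eV = 1.602 × 10⁻¹⁹ × 2.130 × 10⁴ = 3.412 × 10⁻¹⁵ J.
p = √(2mKE) = √(2 × 1.884 × 10⁻²⁸ × 3.412 × 10⁻¹⁵) = 1.134 × 10⁻²¹ kg·m/s.
λ = h/p = 6.626 × 10⁻³⁴ / 1.134 × 10⁻²¹ = 5.84 × 10⁻¹³ m = 584 fm.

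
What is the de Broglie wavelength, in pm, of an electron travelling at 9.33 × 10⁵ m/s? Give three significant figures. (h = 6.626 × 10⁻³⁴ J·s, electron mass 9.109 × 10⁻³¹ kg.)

p = mv = 9.109 × 10⁻³¹ × 9.33 × 10⁵ = 8.499 × 10⁻²⁵ kg·m/s.
λ = h/p = 6.626 × 10⁻³⁴ / 8.499 × 10⁻²⁵ = 7.80 × 10⁻¹⁰ m = 780 pm.

λ = 780 pm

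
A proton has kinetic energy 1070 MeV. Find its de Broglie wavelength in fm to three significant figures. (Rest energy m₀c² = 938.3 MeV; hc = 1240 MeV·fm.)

λ = 0.698 fm

Total energy E = KE + m₀c² = 1070 + 938.3 = 2008.3 MeV.
(pc)² = E² − (m₀c²)² = (2008.3)² − (938.3)² = 3.153 × 10⁶ MeV², so pc = 1776 MeV.
λ = hc/(pc) = 1240 MeV·fm / 1776 MeV = 0.698 fm.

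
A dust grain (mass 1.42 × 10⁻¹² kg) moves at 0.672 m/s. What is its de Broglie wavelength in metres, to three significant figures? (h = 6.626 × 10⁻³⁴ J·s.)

p = mv = 1.42 × 10⁻¹² × 0.672 = 9.542 × 10⁻¹³ kg·m/s.
λ = h/p = 6.626 × 10⁻³⁴ / 9.542 × 10⁻¹³ = 6.94 × 10⁻²² m.

λ = 6.94 × 10⁻²² m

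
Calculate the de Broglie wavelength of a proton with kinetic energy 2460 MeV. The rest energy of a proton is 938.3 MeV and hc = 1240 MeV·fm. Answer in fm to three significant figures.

λ = 0.380 fm

Total energy E = KE + m₀c² = 2460 + 938.3 = 3398.3 MeV.
(pc)² = E² − (m₀c²)² = (3398.3)² − (938.3)² = 1.067 × 10⁷ MeV², so pc = 3266 MeV.
λ = hc/(pc) = 1240 MeV·fm / 3266 MeV = 0.380 fm.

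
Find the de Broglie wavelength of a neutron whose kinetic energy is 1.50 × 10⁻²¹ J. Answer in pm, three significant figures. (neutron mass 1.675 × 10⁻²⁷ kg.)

p = √(2mKE) = √(2 × 1.675 × 10⁻²⁷ × 1.500 × 10⁻²¹) = 2.242 × 10⁻²⁴ kg·m/s.
λ = h/p = 6.626 × 10⁻³⁴ / 2.242 × 10⁻²⁴ = 2.96 × 10⁻¹⁰ m = 296 pm.

λ = 296 pm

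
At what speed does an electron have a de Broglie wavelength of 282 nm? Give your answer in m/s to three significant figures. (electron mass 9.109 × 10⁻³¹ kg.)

v = 2580 m/s

p = h/λ = 6.626 × 10⁻³⁴ / 2.820 × 10⁻⁷ = 2.350 × 10⁻²⁷ kg·m/s.
v = p/m = 2.350 × 10⁻²⁷ / 9.109 × 10⁻³¹ = 2.58 × 10³ m/s = 2580 m/s.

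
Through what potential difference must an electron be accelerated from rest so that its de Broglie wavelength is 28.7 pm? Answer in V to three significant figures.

V = 1830 V

p = h/λ = 6.626 × 10⁻³⁴ / 2.870 × 10⁻¹¹ = 2.309 × 10⁻²³ kg·m/s.
KE = p²/(2m) = 2.926 × 10⁻¹⁶ J.
V = KE/e = 2.926 × 10⁻¹⁶ / (1.602 × 10⁻¹⁹) = 1830 V.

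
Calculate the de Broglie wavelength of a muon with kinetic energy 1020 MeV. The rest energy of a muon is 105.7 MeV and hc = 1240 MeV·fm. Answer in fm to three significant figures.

Total energy E = KE + m₀c² = 1020 + 105.7 = 1125.7 MeV.
(pc)² = E² − (m₀c²)² = (1125.7)² − (105.7)² = 1.256 × 10⁶ MeV², so pc = 1121 MeV.
λ = hc/(pc) = 1240 MeV·fm / 1121 MeV = 1.11 fm.

λ = 1.11 fm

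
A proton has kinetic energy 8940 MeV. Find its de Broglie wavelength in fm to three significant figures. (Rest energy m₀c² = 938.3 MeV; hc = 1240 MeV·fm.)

Total energy E = KE + m₀c² = 8940 + 938.3 = 9878.3 MeV.
(pc)² = E² − (m₀c²)² = (9878.3)² − (938.3)² = 9.670 × 10⁷ MeV², so pc = 9834 MeV.
λ = hc/(pc) = 1240 MeV·fm / 9834 MeV = 0.126 fm.

λ = 0.126 fm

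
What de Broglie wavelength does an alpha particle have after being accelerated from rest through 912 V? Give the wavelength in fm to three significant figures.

KE = 2eV = 2 × 1.602 × 10⁻¹⁹ × 912.0 = 2.922 × 10⁻¹⁶ J.
p = √(2mKE) = √(2 × 6.645 × 10⁻²⁷ × 2.922 × 10⁻¹⁶) = 1.971 × 10⁻²¹ kg·m/s.
λ = h/p = 6.626 × 10⁻³⁴ / 1.971 × 10⁻²¹ = 3.36 × 10⁻¹³ m = 336 fm.

λ = 336 fm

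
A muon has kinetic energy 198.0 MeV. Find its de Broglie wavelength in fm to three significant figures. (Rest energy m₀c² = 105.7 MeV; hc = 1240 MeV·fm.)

λ = 4.36 fm

Total energy E = KE + m₀c² = 198.0 + 105.7 = 303.7 MeV.
(pc)² = E² − (m₀c²)² = (303.7)² − (105.7)² = 8.106 × 10⁴ MeV², so pc = 284.7 MeV.
λ = hc/(pc) = 1240 MeV·fm / 284.7 MeV = 4.36 fm.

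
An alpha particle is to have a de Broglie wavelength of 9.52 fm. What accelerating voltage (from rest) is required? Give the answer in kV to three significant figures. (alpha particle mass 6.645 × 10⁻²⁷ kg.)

p = h/λ = 6.626 × 10⁻³⁴ / 9.520 × 10⁻¹⁵ = 6.960 × 10⁻²⁰ kg·m/s.
KE = p²/(2m) = 3.645 × 10⁻¹³ J.
V = KE/2e = 3.645 × 10⁻¹³ / (2 × 1.602 × 10⁻¹⁹) = 1140 kV.

V = 1140 kV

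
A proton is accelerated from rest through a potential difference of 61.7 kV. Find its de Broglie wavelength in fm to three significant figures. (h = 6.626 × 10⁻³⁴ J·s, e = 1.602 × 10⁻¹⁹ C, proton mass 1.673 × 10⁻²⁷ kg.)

KE = eV = 1.602 × 10⁻¹⁹ × 6.170 × 10⁴ = 9.884 × 10⁻¹⁵ J.
p = √(2mKE) = √(2 × 1.673 × 10⁻²⁷ × 9.884 × 10⁻¹⁵) = 5.751 × 10⁻²¹ kg·m/s.
λ = h/p = 6.626 × 10⁻³⁴ / 5.751 × 10⁻²¹ = 1.15 × 10⁻¹³ m = 115 fm.

λ = 115 fm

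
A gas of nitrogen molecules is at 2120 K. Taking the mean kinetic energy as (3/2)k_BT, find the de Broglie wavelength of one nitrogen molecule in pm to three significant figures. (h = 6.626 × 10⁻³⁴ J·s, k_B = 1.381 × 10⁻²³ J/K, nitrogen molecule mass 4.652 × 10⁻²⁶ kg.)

λ = 10.4 pm

KE = (3/2)k_BT = 1.5 × 1.381 × 10⁻²³ × 2120 = 4.392 × 10⁻²⁰ J.
p = √(2mKE) = √(2 × 4.652 × 10⁻²⁶ × 4.392 × 10⁻²⁰) = 6.392 × 10⁻²³ kg·m/s.
λ = h/p = 1.04 × 10⁻¹¹ m = 10.4 pm.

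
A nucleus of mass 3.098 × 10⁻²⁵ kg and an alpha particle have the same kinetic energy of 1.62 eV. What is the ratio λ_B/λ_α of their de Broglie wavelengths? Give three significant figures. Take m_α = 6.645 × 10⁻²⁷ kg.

At fixed KE, p = √(2mKE) so λ = h/p ∝ 1/√m.
λ_B/λ_α = √(m_α/m_B) = √(6.645 × 10⁻²⁷/3.098 × 10⁻²⁵) = √(0.02145) = 0.146.

λ_B/λ_α = 0.146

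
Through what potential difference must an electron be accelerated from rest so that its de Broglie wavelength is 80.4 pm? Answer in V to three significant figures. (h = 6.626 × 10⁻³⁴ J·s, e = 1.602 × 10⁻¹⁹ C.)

V = 233 V

p = h/λ = 6.626 × 10⁻³⁴ / 8.040 × 10⁻¹¹ = 8.241 × 10⁻²⁴ kg·m/s.
KE = p²/(2m) = 3.728 × 10⁻¹⁷ J.
V = KE/e = 3.728 × 10⁻¹⁷ / (1.602 × 10⁻¹⁹) = 233 V.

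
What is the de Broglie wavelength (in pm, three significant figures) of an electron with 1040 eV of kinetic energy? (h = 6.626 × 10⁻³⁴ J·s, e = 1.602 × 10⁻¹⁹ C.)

KE = 1040 eV = 1.666 × 10⁻¹⁶ J.
p = √(2mKE) = √(2 × 9.109 × 10⁻³¹ × 1.666 × 10⁻¹⁶) = 1.742 × 10⁻²³ kg·m/s.
λ = h/p = 6.626 × 10⁻³⁴ / 1.742 × 10⁻²³ = 3.80 × 10⁻¹¹ m = 38.0 pm.

λ = 38.0 pm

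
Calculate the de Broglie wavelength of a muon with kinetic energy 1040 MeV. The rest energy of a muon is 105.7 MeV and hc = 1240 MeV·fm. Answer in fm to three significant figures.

λ = 1.09 fm

Total energy E = KE + m₀c² = 1040 + 105.7 = 1145.7 MeV.
(pc)² = E² − (m₀c²)² = (1145.7)² − (105.7)² = 1.301 × 10⁶ MeV², so pc = 1141 MeV.
λ = hc/(pc) = 1240 MeV·fm / 1141 MeV = 1.09 fm.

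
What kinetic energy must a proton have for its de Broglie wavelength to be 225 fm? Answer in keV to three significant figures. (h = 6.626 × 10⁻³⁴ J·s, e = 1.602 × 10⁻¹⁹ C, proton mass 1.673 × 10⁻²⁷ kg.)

KE = 16.2 keV

p = h/λ = 6.626 × 10⁻³⁴ / 2.250 × 10⁻¹³ = 2.945 × 10⁻²¹ kg·m/s.
KE = p²/(2m) = (2.945 × 10⁻²¹)² / (2 × 1.673 × 10⁻²⁷) = 2.592 × 10⁻¹⁵ J = 16.2 keV.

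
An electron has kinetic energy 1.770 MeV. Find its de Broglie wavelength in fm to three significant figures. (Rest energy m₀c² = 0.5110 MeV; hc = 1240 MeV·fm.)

Total energy E = KE + m₀c² = 1.770 + 0.5110 = 2.2810 MeV.
(pc)² = E² − (m₀c²)² = (2.2810)² − (0.5110)² = 4.942 MeV², so pc = 2.223 MeV.
λ = hc/(pc) = 1240 MeV·fm / 2.223 MeV = 558 fm.

λ = 558 fm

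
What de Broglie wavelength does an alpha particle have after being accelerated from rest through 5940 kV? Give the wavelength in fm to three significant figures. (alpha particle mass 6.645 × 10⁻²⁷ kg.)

λ = 4.17 fm

KE = 2eV = 2 × 1.602 × 10⁻¹⁹ × 5.940 × 10⁶ = 1.903 × 10⁻¹² J.
p = √(2mKE) = √(2 × 6.645 × 10⁻²⁷ × 1.903 × 10⁻¹²) = 1.590 × 10⁻¹⁹ kg·m/s.
λ = h/p = 6.626 × 10⁻³⁴ / 1.590 × 10⁻¹⁹ = 4.17 × 10⁻¹⁵ m = 4.17 fm.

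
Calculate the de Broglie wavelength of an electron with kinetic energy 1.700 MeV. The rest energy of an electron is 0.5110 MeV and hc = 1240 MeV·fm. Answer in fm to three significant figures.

λ = 576 fm

Total energy E = KE + m₀c² = 1.700 + 0.5110 = 2.2110 MeV.
(pc)² = E² − (m₀c²)² = (2.2110)² − (0.5110)² = 4.627 MeV², so pc = 2.151 MeV.
λ = hc/(pc) = 1240 MeV·fm / 2.151 MeV = 576 fm.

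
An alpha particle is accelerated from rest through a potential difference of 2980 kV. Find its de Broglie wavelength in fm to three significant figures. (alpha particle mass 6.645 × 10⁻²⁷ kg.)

λ = 5.88 fm

KE = 2eV = 2 × 1.602 × 10⁻¹⁹ × 2.980 × 10⁶ = 9.548 × 10⁻¹³ J.
p = √(2mKE) = √(2 × 6.645 × 10⁻²⁷ × 9.548 × 10⁻¹³) = 1.126 × 10⁻¹⁹ kg·m/s.
λ = h/p = 6.626 × 10⁻³⁴ / 1.126 × 10⁻¹⁹ = 5.88 × 10⁻¹⁵ m = 5.88 fm.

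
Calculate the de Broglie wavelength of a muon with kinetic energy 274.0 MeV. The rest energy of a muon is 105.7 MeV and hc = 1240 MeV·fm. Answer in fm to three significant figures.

Total energy E = KE + m₀c² = 274.0 + 105.7 = 379.7 MeV.
(pc)² = E² − (m₀c²)² = (379.7)² − (105.7)² = 1.330 × 10⁵ MeV², so pc = 364.7 MeV.
λ = hc/(pc) = 1240 MeV·fm / 364.7 MeV = 3.40 fm.

λ = 3.40 fm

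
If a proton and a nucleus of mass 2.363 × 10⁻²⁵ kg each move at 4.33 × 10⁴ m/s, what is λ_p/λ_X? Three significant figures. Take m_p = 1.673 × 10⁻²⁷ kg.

At fixed v, p = mv so λ = h/(mv) ∝ 1/m.
λ_p/λ_X = m_X/m_p = 2.363 × 10⁻²⁵/1.673 × 10⁻²⁷ = 141.

λ_p/λ_X = 141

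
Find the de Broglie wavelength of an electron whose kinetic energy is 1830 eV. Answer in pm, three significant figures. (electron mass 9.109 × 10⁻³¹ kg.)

KE = 1830 eV = 2.932 × 10⁻¹⁶ J.
p = √(2mKE) = √(2 × 9.109 × 10⁻³¹ × 2.932 × 10⁻¹⁶) = 2.311 × 10⁻²³ kg·m/s.
λ = h/p = 6.626 × 10⁻³⁴ / 2.311 × 10⁻²³ = 2.87 × 10⁻¹¹ m = 28.7 pm.

λ = 28.7 pm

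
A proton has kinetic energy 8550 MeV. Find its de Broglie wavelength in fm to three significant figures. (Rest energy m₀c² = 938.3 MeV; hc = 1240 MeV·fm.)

λ = 0.131 fm

Total energy E = KE + m₀c² = 8550 + 938.3 = 9488.3 MeV.
(pc)² = E² − (m₀c²)² = (9488.3)² − (938.3)² = 8.915 × 10⁷ MeV², so pc = 9442 MeV.
λ = hc/(pc) = 1240 MeV·fm / 9442 MeV = 0.131 fm.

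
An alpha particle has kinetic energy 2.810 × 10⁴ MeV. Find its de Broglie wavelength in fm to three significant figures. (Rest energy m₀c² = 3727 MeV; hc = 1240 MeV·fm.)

λ = 0.0392 fm

Total energy E = KE + m₀c² = 2.810 × 10⁴ + 3727 = 31827 MeV.
(pc)² = E² − (m₀c²)² = (31827)² − (3727)² = 9.991 × 10⁸ MeV², so pc = 3.161 × 10⁴ MeV.
λ = hc/(pc) = 1240 MeV·fm / 3.161 × 10⁴ MeV = 0.0392 fm.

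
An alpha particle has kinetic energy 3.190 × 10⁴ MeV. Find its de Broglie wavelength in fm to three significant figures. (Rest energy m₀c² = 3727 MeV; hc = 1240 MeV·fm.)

λ = 0.0350 fm

Total energy E = KE + m₀c² = 3.190 × 10⁴ + 3727 = 35627 MeV.
(pc)² = E² − (m₀c²)² = (35627)² − (3727)² = 1.255 × 10⁹ MeV², so pc = 3.543 × 10⁴ MeV.
λ = hc/(pc) = 1240 MeV·fm / 3.543 × 10⁴ MeV = 0.0350 fm.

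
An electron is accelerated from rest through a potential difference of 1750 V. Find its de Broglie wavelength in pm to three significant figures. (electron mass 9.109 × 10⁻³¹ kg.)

KE = eV = 1.602 × 10⁻¹⁹ × 1750 = 2.804 × 10⁻¹⁶ J.
p = √(2mKE) = √(2 × 9.109 × 10⁻³¹ × 2.804 × 10⁻¹⁶) = 2.260 × 10⁻²³ kg·m/s.
λ = h/p = 6.626 × 10⁻³⁴ / 2.260 × 10⁻²³ = 2.93 × 10⁻¹¹ m = 29.3 pm.

λ = 29.3 pm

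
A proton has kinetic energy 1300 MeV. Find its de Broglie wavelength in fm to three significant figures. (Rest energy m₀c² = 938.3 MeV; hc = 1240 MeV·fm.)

λ = 0.610 fm

Total energy E = KE + m₀c² = 1300 + 938.3 = 2238.3 MeV.
(pc)² = E² − (m₀c²)² = (2238.3)² − (938.3)² = 4.130 × 10⁶ MeV², so pc = 2032 MeV.
λ = hc/(pc) = 1240 MeV·fm / 2032 MeV = 0.610 fm.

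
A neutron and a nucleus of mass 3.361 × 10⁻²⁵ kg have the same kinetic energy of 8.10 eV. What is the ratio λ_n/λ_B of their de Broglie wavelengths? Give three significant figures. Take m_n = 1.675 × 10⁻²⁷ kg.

λ_n/λ_B = 14.2

At fixed KE, p = √(2mKE) so λ = h/p ∝ 1/√m.
λ_n/λ_B = √(m_B/m_n) = √(3.361 × 10⁻²⁵/1.675 × 10⁻²⁷) = √(200.7) = 14.2.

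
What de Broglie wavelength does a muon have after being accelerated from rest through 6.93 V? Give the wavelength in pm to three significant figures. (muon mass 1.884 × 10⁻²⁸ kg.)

λ = 32.4 pm

KE = eV = 1.602 × 10⁻¹⁹ × 6.930 = 1.110 × 10⁻¹⁸ J.
p = √(2mKE) = √(2 × 1.884 × 10⁻²⁸ × 1.110 × 10⁻¹⁸) = 2.045 × 10⁻²³ kg·m/s.
λ = h/p = 6.626 × 10⁻³⁴ / 2.045 × 10⁻²³ = 3.24 × 10⁻¹¹ m = 32.4 pm.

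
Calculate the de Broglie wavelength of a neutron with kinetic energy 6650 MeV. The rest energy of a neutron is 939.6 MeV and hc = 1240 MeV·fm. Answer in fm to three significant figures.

λ = 0.165 fm

Total energy E = KE + m₀c² = 6650 + 939.6 = 7589.6 MeV.
(pc)² = E² − (m₀c²)² = (7589.6)² − (939.6)² = 5.672 × 10⁷ MeV², so pc = 7531 MeV.
λ = hc/(pc) = 1240 MeV·fm / 7531 MeV = 0.165 fm.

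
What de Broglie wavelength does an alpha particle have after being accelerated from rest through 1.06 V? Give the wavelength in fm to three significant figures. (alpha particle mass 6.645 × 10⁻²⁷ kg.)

λ = 9860 fm

KE = 2eV = 2 × 1.602 × 10⁻¹⁹ × 1.060 = 3.396 × 10⁻¹⁹ J.
p = √(2mKE) = √(2 × 6.645 × 10⁻²⁷ × 3.396 × 10⁻¹⁹) = 6.718 × 10⁻²³ kg·m/s.
λ = h/p = 6.626 × 10⁻³⁴ / 6.718 × 10⁻²³ = 9.86 × 10⁻¹² m = 9860 fm.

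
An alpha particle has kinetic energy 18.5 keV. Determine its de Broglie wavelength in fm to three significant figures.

λ = 106 fm

KE = 18.5 keV = 2.964 × 10⁻¹⁵ J.
p = √(2mKE) = √(2 × 6.645 × 10⁻²⁷ × 2.964 × 10⁻¹⁵) = 6.276 × 10⁻²¹ kg·m/s.
λ = h/p = 6.626 × 10⁻³⁴ / 6.276 × 10⁻²¹ = 1.06 × 10⁻¹³ m = 106 fm.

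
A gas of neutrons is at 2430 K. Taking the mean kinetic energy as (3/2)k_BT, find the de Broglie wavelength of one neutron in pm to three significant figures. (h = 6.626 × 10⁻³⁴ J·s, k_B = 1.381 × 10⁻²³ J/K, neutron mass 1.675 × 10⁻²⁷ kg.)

KE = (3/2)k_BT = 1.5 × 1.381 × 10⁻²³ × 2430 = 5.034 × 10⁻²⁰ J.
p = √(2mKE) = √(2 × 1.675 × 10⁻²⁷ × 5.034 × 10⁻²⁰) = 1.299 × 10⁻²³ kg·m/s.
λ = h/p = 5.10 × 10⁻¹¹ m = 51.0 pm.

λ = 51.0 pm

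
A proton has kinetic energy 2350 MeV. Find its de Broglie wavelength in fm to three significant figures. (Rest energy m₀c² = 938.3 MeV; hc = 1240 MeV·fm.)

λ = 0.393 fm

Total energy E = KE + m₀c² = 2350 + 938.3 = 3288.3 MeV.
(pc)² = E² − (m₀c²)² = (3288.3)² − (938.3)² = 9.933 × 10⁶ MeV², so pc = 3152 MeV.
λ = hc/(pc) = 1240 MeV·fm / 3152 MeV = 0.393 fm.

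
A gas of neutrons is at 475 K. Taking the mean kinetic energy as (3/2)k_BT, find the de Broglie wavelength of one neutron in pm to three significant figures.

λ = 115 pm

KE = (3/2)k_BT = 1.5 × 1.381 × 10⁻²³ × 475 = 9.840 × 10⁻²¹ J.
p = √(2mKE) = √(2 × 1.675 × 10⁻²⁷ × 9.840 × 10⁻²¹) = 5.741 × 10⁻²⁴ kg·m/s.
λ = h/p = 1.15 × 10⁻¹⁰ m = 115 pm.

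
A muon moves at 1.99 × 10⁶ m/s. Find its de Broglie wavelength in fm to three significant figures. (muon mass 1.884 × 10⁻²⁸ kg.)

p = mv = 1.884 × 10⁻²⁸ × 1.99 × 10⁶ = 3.749 × 10⁻²² kg·m/s.
λ = h/p = 6.626 × 10⁻³⁴ / 3.749 × 10⁻²² = 1.77 × 10⁻¹² m = 1770 fm.

λ = 1770 fm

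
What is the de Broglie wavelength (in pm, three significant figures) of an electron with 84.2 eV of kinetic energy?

KE = 84.2 eV = 1.349 × 10⁻¹⁷ J.
p = √(2mKE) = √(2 × 9.109 × 10⁻³¹ × 1.349 × 10⁻¹⁷) = 4.957 × 10⁻²⁴ kg·m/s.
λ = h/p = 6.626 × 10⁻³⁴ / 4.957 × 10⁻²⁴ = 1.34 × 10⁻¹⁰ m = 134 pm.

λ = 134 pm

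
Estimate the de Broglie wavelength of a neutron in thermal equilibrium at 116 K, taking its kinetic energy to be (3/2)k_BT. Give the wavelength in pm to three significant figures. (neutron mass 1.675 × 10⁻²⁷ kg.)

KE = (3/2)k_BT = 1.5 × 1.381 × 10⁻²³ × 116 = 2.403 × 10⁻²¹ J.
p = √(2mKE) = √(2 × 1.675 × 10⁻²⁷ × 2.403 × 10⁻²¹) = 2.837 × 10⁻²⁴ kg·m/s.
λ = h/p = 2.34 × 10⁻¹⁰ m = 234 pm.

λ = 234 pm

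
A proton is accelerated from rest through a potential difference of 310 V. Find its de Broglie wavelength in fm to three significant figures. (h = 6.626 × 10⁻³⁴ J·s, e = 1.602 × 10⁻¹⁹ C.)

λ = 1630 fm

KE = eV = 1.602 × 10⁻¹⁹ × 310.0 = 4.966 × 10⁻¹⁷ J.
p = √(2mKE) = √(2 × 1.673 × 10⁻²⁷ × 4.966 × 10⁻¹⁷) = 4.076 × 10⁻²² kg·m/s.
λ = h/p = 6.626 × 10⁻³⁴ / 4.076 × 10⁻²² = 1.63 × 10⁻¹² m = 1630 fm.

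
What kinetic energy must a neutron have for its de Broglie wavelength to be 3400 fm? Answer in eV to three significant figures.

KE = 70.8 eV

p = h/λ = 6.626 × 10⁻³⁴ / 3.400 × 10⁻¹² = 1.949 × 10⁻²² kg·m/s.
KE = p²/(2m) = (1.949 × 10⁻²²)² / (2 × 1.675 × 10⁻²⁷) = 1.134 × 10⁻¹⁷ J = 70.8 eV.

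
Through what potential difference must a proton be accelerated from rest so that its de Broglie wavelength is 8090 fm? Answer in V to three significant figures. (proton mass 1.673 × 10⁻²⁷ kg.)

p = h/λ = 6.626 × 10⁻³⁴ / 8.090 × 10⁻¹² = 8.190 × 10⁻²³ kg·m/s.
KE = p²/(2m) = 2.005 × 10⁻¹⁸ J.
V = KE/e = 2.005 × 10⁻¹⁸ / (1.602 × 10⁻¹⁹) = 12.5 V.

V = 12.5 V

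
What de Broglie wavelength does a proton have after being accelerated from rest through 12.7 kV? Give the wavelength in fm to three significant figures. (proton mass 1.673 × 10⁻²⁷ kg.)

λ = 254 fm

KE = eV = 1.602 × 10⁻¹⁹ × 1.270 × 10⁴ = 2.035 × 10⁻¹⁵ J.
p = √(2mKE) = √(2 × 1.673 × 10⁻²⁷ × 2.035 × 10⁻¹⁵) = 2.609 × 10⁻²¹ kg·m/s.
λ = h/p = 6.626 × 10⁻³⁴ / 2.609 × 10⁻²¹ = 2.54 × 10⁻¹³ m = 254 fm.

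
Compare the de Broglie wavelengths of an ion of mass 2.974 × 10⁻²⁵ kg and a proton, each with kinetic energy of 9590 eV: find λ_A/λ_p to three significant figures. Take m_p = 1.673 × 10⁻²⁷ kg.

At fixed KE, p = √(2mKE) so λ = h/p ∝ 1/√m.
λ_A/λ_p = √(m_p/m_A) = √(1.673 × 10⁻²⁷/2.974 × 10⁻²⁵) = √(5.625 × 10⁻³) = 0.0750.

λ_A/λ_p = 0.0750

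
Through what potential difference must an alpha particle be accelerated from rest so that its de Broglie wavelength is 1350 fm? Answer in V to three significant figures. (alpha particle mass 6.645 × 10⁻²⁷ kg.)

p = h/λ = 6.626 × 10⁻³⁴ / 1.350 × 10⁻¹² = 4.908 × 10⁻²² kg·m/s.
KE = p²/(2m) = 1.813 × 10⁻¹⁷ J.
V = KE/2e = 1.813 × 10⁻¹⁷ / (2 × 1.602 × 10⁻¹⁹) = 56.6 V.

V = 56.6 V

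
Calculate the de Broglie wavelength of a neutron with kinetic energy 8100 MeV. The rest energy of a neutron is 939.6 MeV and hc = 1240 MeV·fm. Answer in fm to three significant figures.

λ = 0.138 fm

Total energy E = KE + m₀c² = 8100 + 939.6 = 9039.6 MeV.
(pc)² = E² − (m₀c²)² = (9039.6)² − (939.6)² = 8.083 × 10⁷ MeV², so pc = 8991 MeV.
λ = hc/(pc) = 1240 MeV·fm / 8991 MeV = 0.138 fm.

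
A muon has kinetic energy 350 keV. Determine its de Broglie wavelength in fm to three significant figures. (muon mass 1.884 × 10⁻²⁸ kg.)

KE = 350 keV = 5.607 × 10⁻¹⁴ J.
p = √(2mKE) = √(2 × 1.884 × 10⁻²⁸ × 5.607 × 10⁻¹⁴) = 4.596 × 10⁻²¹ kg·m/s.
λ = h/p = 6.626 × 10⁻³⁴ / 4.596 × 10⁻²¹ = 1.44 × 10⁻¹³ m = 144 fm.

λ = 144 fm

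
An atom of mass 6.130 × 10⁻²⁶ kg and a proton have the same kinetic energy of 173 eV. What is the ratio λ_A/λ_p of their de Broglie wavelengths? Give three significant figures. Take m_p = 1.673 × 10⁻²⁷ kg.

λ_A/λ_p = 0.165

At fixed KE, p = √(2mKE) so λ = h/p ∝ 1/√m.
λ_A/λ_p = √(m_p/m_A) = √(1.673 × 10⁻²⁷/6.130 × 10⁻²⁶) = √(0.02729) = 0.165.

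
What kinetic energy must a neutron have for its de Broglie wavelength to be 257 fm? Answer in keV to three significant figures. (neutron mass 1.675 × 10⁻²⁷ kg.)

p = h/λ = 6.626 × 10⁻³⁴ / 2.570 × 10⁻¹³ = 2.578 × 10⁻²¹ kg·m/s.
KE = p²/(2m) = (2.578 × 10⁻²¹)² / (2 × 1.675 × 10⁻²⁷) = 1.984 × 10⁻¹⁵ J = 12.4 keV.

KE = 12.4 keV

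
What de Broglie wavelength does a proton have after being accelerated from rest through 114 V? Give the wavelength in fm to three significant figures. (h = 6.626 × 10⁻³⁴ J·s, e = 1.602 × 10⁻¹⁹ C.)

KE = eV = 1.602 × 10⁻¹⁹ × 114.0 = 1.826 × 10⁻¹⁷ J.
p = √(2mKE) = √(2 × 1.673 × 10⁻²⁷ × 1.826 × 10⁻¹⁷) = 2.472 × 10⁻²² kg·m/s.
λ = h/p = 6.626 × 10⁻³⁴ / 2.472 × 10⁻²² = 2.68 × 10⁻¹² m = 2680 fm.

λ = 2680 fm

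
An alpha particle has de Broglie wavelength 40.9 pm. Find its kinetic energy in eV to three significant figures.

KE = 0.123 eV

p = h/λ = 6.626 × 10⁻³⁴ / 4.090 × 10⁻¹¹ = 1.620 × 10⁻²³ kg·m/s.
KE = p²/(2m) = (1.620 × 10⁻²³)² / (2 × 6.645 × 10⁻²⁷) = 1.975 × 10⁻²⁰ J = 0.123 eV.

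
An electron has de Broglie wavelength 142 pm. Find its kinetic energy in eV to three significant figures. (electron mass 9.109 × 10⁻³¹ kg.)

p = h/λ = 6.626 × 10⁻³⁴ / 1.420 × 10⁻¹⁰ = 4.666 × 10⁻²⁴ kg·m/s.
KE = p²/(2m) = (4.666 × 10⁻²⁴)² / (2 × 9.109 × 10⁻³¹) = 1.195 × 10⁻¹⁷ J = 74.6 eV.

KE = 74.6 eV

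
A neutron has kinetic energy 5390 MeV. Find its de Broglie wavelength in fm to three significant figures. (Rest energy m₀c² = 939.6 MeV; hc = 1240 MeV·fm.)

Total energy E = KE + m₀c² = 5390 + 939.6 = 6329.6 MeV.
(pc)² = E² − (m₀c²)² = (6329.6)² − (939.6)² = 3.918 × 10⁷ MeV², so pc = 6259 MeV.
λ = hc/(pc) = 1240 MeV·fm / 6259 MeV = 0.198 fm.

λ = 0.198 fm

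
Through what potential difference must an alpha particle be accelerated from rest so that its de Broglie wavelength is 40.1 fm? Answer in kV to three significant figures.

V = 64.1 kV

p = h/λ = 6.626 × 10⁻³⁴ / 4.010 × 10⁻¹⁴ = 1.652 × 10⁻²⁰ kg·m/s.
KE = p²/(2m) = 2.054 × 10⁻¹⁴ J.
V = KE/2e = 2.054 × 10⁻¹⁴ / (2 × 1.602 × 10⁻¹⁹) = 64.1 kV.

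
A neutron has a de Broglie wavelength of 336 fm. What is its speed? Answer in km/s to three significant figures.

v = 1180 km/s

p = h/λ = 6.626 × 10⁻³⁴ / 3.360 × 10⁻¹³ = 1.972 × 10⁻²¹ kg·m/s.
v = p/m = 1.972 × 10⁻²¹ / 1.675 × 10⁻²⁷ = 1.18 × 10⁶ m/s = 1180 km/s.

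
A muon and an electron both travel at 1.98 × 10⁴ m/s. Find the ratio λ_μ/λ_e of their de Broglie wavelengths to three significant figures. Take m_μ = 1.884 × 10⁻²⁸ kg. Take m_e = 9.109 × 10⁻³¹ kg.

λ_μ/λ_e = 4.83 × 10⁻³

At fixed v, p = mv so λ = h/(mv) ∝ 1/m.
λ_μ/λ_e = m_e/m_μ = 9.109 × 10⁻³¹/1.884 × 10⁻²⁸ = 4.83 × 10⁻³.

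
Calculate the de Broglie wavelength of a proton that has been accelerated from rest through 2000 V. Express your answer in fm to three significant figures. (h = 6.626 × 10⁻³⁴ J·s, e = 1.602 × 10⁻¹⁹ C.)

KE = eV = 1.602 × 10⁻¹⁹ × 2000 = 3.204 × 10⁻¹⁶ J.
p = √(2mKE) = √(2 × 1.673 × 10⁻²⁷ × 3.204 × 10⁻¹⁶) = 1.035 × 10⁻²¹ kg·m/s.
λ = h/p = 6.626 × 10⁻³⁴ / 1.035 × 10⁻²¹ = 6.40 × 10⁻¹³ m = 640 fm.

λ = 640 fm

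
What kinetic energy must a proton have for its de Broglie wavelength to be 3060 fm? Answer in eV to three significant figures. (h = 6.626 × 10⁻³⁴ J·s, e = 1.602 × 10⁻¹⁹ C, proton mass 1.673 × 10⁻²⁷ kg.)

KE = 87.5 eV

p = h/λ = 6.626 × 10⁻³⁴ / 3.060 × 10⁻¹² = 2.165 × 10⁻²² kg·m/s.
KE = p²/(2m) = (2.165 × 10⁻²²)² / (2 × 1.673 × 10⁻²⁷) = 1.401 × 10⁻¹⁷ J = 87.5 eV.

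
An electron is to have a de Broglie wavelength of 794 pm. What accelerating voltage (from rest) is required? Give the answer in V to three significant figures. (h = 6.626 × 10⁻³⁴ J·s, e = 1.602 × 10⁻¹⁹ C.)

p = h/λ = 6.626 × 10⁻³⁴ / 7.940 × 10⁻¹⁰ = 8.345 × 10⁻²⁵ kg·m/s.
KE = p²/(2m) = 3.823 × 10⁻¹⁹ J.
V = KE/e = 3.823 × 10⁻¹⁹ / (1.602 × 10⁻¹⁹) = 2.39 V.

V = 2.39 V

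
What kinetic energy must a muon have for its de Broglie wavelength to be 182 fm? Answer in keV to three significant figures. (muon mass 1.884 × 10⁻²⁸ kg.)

p = h/λ = 6.626 × 10⁻³⁴ / 1.820 × 10⁻¹³ = 3.641 × 10⁻²¹ kg·m/s.
KE = p²/(2m) = (3.641 × 10⁻²¹)² / (2 × 1.884 × 10⁻²⁸) = 3.518 × 10⁻¹⁴ J = 220 keV.

KE = 220 keV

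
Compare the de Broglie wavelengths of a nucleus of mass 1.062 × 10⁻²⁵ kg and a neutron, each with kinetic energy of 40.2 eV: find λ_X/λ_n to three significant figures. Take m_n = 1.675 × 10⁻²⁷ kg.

λ_X/λ_n = 0.126

At fixed KE, p = √(2mKE) so λ = h/p ∝ 1/√m.
λ_X/λ_n = √(m_n/m_X) = √(1.675 × 10⁻²⁷/1.062 × 10⁻²⁵) = √(0.01577) = 0.126.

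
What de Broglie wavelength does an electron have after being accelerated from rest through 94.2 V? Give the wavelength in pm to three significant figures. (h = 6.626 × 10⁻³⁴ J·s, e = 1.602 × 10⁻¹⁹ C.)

λ = 126 pm

KE = eV = 1.602 × 10⁻¹⁹ × 94.20 = 1.509 × 10⁻¹⁷ J.
p = √(2mKE) = √(2 × 9.109 × 10⁻³¹ × 1.509 × 10⁻¹⁷) = 5.243 × 10⁻²⁴ kg·m/s.
λ = h/p = 6.626 × 10⁻³⁴ / 5.243 × 10⁻²⁴ = 1.26 × 10⁻¹⁰ m = 126 pm.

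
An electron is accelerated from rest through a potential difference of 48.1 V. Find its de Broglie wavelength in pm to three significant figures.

λ = 177 pm

KE = eV = 1.602 × 10⁻¹⁹ × 48.10 = 7.706 × 10⁻¹⁸ J.
p = √(2mKE) = √(2 × 9.109 × 10⁻³¹ × 7.706 × 10⁻¹⁸) = 3.747 × 10⁻²⁴ kg·m/s.
λ = h/p = 6.626 × 10⁻³⁴ / 3.747 × 10⁻²⁴ = 1.77 × 10⁻¹⁰ m = 177 pm.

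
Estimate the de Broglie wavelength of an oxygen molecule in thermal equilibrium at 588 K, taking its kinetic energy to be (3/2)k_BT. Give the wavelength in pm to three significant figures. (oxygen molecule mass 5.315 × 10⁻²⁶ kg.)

KE = (3/2)k_BT = 1.5 × 1.381 × 10⁻²³ × 588 = 1.218 × 10⁻²⁰ J.
p = √(2mKE) = √(2 × 5.315 × 10⁻²⁶ × 1.218 × 10⁻²⁰) = 3.598 × 10⁻²³ kg·m/s.
λ = h/p = 1.84 × 10⁻¹¹ m = 18.4 pm.

λ = 18.4 pm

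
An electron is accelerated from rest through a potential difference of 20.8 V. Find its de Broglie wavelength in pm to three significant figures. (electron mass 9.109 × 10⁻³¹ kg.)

λ = 269 pm

KE = eV = 1.602 × 10⁻¹⁹ × 20.80 = 3.332 × 10⁻¹⁸ J.
p = √(2mKE) = √(2 × 9.109 × 10⁻³¹ × 3.332 × 10⁻¹⁸) = 2.464 × 10⁻²⁴ kg·m/s.
λ = h/p = 6.626 × 10⁻³⁴ / 2.464 × 10⁻²⁴ = 2.69 × 10⁻¹⁰ m = 269 pm.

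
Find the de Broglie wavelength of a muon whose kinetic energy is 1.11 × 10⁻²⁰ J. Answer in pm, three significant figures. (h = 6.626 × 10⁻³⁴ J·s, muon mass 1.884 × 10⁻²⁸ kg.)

λ = 324 pm

p = √(2mKE) = √(2 × 1.884 × 10⁻²⁸ × 1.110 × 10⁻²⁰) = 2.045 × 10⁻²⁴ kg·m/s.
λ = h/p = 6.626 × 10⁻³⁴ / 2.045 × 10⁻²⁴ = 3.24 × 10⁻¹⁰ m = 324 pm.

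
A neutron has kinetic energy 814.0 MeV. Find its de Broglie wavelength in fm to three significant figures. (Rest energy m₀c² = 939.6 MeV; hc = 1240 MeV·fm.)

Total energy E = KE + m₀c² = 814.0 + 939.6 = 1753.6 MeV.
(pc)² = E² − (m₀c²)² = (1753.6)² − (939.6)² = 2.192 × 10⁶ MeV², so pc = 1481 MeV.
λ = hc/(pc) = 1240 MeV·fm / 1481 MeV = 0.837 fm.

λ = 0.837 fm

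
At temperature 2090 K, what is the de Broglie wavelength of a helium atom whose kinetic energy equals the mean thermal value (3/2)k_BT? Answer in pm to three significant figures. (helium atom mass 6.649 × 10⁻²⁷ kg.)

KE = (3/2)k_BT = 1.5 × 1.381 × 10⁻²³ × 2090 = 4.329 × 10⁻²⁰ J.
p = √(2mKE) = √(2 × 6.649 × 10⁻²⁷ × 4.329 × 10⁻²⁰) = 2.399 × 10⁻²³ kg·m/s.
λ = h/p = 2.76 × 10⁻¹¹ m = 27.6 pm.

λ = 27.6 pm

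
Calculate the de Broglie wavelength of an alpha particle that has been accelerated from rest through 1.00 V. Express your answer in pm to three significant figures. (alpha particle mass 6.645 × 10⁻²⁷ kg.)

λ = 10.2 pm

KE = 2eV = 2 × 1.602 × 10⁻¹⁹ × 1.000 = 3.204 × 10⁻¹⁹ J.
p = √(2mKE) = √(2 × 6.645 × 10⁻²⁷ × 3.204 × 10⁻¹⁹) = 6.525 × 10⁻²³ kg·m/s.
λ = h/p = 6.626 × 10⁻³⁴ / 6.525 × 10⁻²³ = 1.02 × 10⁻¹¹ m = 10.2 pm.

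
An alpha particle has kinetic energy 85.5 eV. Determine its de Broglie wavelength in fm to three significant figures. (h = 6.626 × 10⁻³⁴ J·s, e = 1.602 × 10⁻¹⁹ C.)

KE = 85.5 eV = 1.370 × 10⁻¹⁷ J.
p = √(2mKE) = √(2 × 6.645 × 10⁻²⁷ × 1.370 × 10⁻¹⁷) = 4.267 × 10⁻²² kg·m/s.
λ = h/p = 6.626 × 10⁻³⁴ / 4.267 × 10⁻²² = 1.55 × 10⁻¹² m = 1550 fm.

λ = 1550 fm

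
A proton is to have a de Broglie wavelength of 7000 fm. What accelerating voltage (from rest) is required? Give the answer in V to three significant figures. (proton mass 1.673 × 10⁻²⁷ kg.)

V = 16.7 V

p = h/λ = 6.626 × 10⁻³⁴ / 7.000 × 10⁻¹² = 9.466 × 10⁻²³ kg·m/s.
KE = p²/(2m) = 2.678 × 10⁻¹⁸ J.
V = KE/e = 2.678 × 10⁻¹⁸ / (1.602 × 10⁻¹⁹) = 16.7 V.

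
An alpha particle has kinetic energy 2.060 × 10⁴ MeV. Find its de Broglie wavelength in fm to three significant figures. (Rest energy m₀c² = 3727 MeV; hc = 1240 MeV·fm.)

Total energy E = KE + m₀c² = 2.060 × 10⁴ + 3727 = 24327 MeV.
(pc)² = E² − (m₀c²)² = (24327)² − (3727)² = 5.779 × 10⁸ MeV², so pc = 2.404 × 10⁴ MeV.
λ = hc/(pc) = 1240 MeV·fm / 2.404 × 10⁴ MeV = 0.0516 fm.

λ = 0.0516 fm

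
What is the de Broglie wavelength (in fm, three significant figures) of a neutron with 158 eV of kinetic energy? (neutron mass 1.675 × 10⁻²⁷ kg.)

KE = 158 eV = 2.531 × 10⁻¹⁷ J.
p = √(2mKE) = √(2 × 1.675 × 10⁻²⁷ × 2.531 × 10⁻¹⁷) = 2.912 × 10⁻²² kg·m/s.
λ = h/p = 6.626 × 10⁻³⁴ / 2.912 × 10⁻²² = 2.28 × 10⁻¹² m = 2280 fm.

λ = 2280 fm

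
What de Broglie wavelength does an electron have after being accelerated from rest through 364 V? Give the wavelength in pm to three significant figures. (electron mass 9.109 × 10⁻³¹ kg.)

λ = 64.3 pm

KE = eV = 1.602 × 10⁻¹⁹ × 364.0 = 5.831 × 10⁻¹⁷ J.
p = √(2mKE) = √(2 × 9.109 × 10⁻³¹ × 5.831 × 10⁻¹⁷) = 1.031 × 10⁻²³ kg·m/s.
λ = h/p = 6.626 × 10⁻³⁴ / 1.031 × 10⁻²³ = 6.43 × 10⁻¹¹ m = 64.3 pm.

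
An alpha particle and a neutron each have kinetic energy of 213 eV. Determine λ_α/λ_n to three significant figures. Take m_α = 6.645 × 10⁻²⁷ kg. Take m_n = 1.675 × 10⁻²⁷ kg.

At fixed KE, p = √(2mKE) so λ = h/p ∝ 1/√m.
λ_α/λ_n = √(m_n/m_α) = √(1.675 × 10⁻²⁷/6.645 × 10⁻²⁷) = √(0.2521) = 0.502.

λ_α/λ_n = 0.502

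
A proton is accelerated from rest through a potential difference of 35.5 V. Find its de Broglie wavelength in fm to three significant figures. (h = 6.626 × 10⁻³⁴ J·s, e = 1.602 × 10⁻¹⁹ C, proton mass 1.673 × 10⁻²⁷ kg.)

λ = 4800 fm

KE = eV = 1.602 × 10⁻¹⁹ × 35.50 = 5.687 × 10⁻¹⁸ J.
p = √(2mKE) = √(2 × 1.673 × 10⁻²⁷ × 5.687 × 10⁻¹⁸) = 1.379 × 10⁻²² kg·m/s.
λ = h/p = 6.626 × 10⁻³⁴ / 1.379 × 10⁻²² = 4.80 × 10⁻¹² m = 4800 fm.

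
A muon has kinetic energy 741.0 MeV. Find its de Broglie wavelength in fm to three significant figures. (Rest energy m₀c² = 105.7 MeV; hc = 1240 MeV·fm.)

Total energy E = KE + m₀c² = 741.0 + 105.7 = 846.7 MeV.
(pc)² = E² − (m₀c²)² = (846.7)² − (105.7)² = 7.057 × 10⁵ MeV², so pc = 840.1 MeV.
λ = hc/(pc) = 1240 MeV·fm / 840.1 MeV = 1.48 fm.

λ = 1.48 fm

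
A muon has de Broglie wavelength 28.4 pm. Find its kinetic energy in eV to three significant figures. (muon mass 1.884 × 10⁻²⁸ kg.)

KE = 9.02 eV

p = h/λ = 6.626 × 10⁻³⁴ / 2.840 × 10⁻¹¹ = 2.333 × 10⁻²³ kg·m/s.
KE = p²/(2m) = (2.333 × 10⁻²³)² / (2 × 1.884 × 10⁻²⁸) = 1.445 × 10⁻¹⁸ J = 9.02 eV.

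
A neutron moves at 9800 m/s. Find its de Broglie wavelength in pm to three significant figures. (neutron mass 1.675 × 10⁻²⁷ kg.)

p = mv = 1.675 × 10⁻²⁷ × 9800 = 1.642 × 10⁻²³ kg·m/s.
λ = h/p = 6.626 × 10⁻³⁴ / 1.642 × 10⁻²³ = 4.04 × 10⁻¹¹ m = 40.4 pm.

λ = 40.4 pm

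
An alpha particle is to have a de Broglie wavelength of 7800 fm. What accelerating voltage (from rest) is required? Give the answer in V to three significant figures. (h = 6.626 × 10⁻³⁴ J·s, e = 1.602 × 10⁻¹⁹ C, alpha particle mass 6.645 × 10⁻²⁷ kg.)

V = 1.69 V

p = h/λ = 6.626 × 10⁻³⁴ / 7.800 × 10⁻¹² = 8.495 × 10⁻²³ kg·m/s.
KE = p²/(2m) = 5.430 × 10⁻¹⁹ J.
V = KE/2e = 5.430 × 10⁻¹⁹ / (2 × 1.602 × 10⁻¹⁹) = 1.69 V.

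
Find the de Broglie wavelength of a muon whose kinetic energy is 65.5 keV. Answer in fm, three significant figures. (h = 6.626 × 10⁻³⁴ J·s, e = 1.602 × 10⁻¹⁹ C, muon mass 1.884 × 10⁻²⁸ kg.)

KE = 65.5 keV = 1.049 × 10⁻¹⁴ J.
p = √(2mKE) = √(2 × 1.884 × 10⁻²⁸ × 1.049 × 10⁻¹⁴) = 1.988 × 10⁻²¹ kg·m/s.
λ = h/p = 6.626 × 10⁻³⁴ / 1.988 × 10⁻²¹ = 3.33 × 10⁻¹³ m = 333 fm.

λ = 333 fm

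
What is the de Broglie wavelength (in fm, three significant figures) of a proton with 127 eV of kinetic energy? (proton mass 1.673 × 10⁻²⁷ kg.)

λ = 2540 fm

KE = 127 eV = 2.035 × 10⁻¹⁷ J.
p = √(2mKE) = √(2 × 1.673 × 10⁻²⁷ × 2.035 × 10⁻¹⁷) = 2.609 × 10⁻²² kg·m/s.
λ = h/p = 6.626 × 10⁻³⁴ / 2.609 × 10⁻²² = 2.54 × 10⁻¹² m = 2540 fm.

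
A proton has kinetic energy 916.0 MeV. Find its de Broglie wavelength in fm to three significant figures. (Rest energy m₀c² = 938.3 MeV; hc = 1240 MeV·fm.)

λ = 0.775 fm

Total energy E = KE + m₀c² = 916.0 + 938.3 = 1854.3 MeV.
(pc)² = E² − (m₀c²)² = (1854.3)² − (938.3)² = 2.558 × 10⁶ MeV², so pc = 1599 MeV.
λ = hc/(pc) = 1240 MeV·fm / 1599 MeV = 0.775 fm.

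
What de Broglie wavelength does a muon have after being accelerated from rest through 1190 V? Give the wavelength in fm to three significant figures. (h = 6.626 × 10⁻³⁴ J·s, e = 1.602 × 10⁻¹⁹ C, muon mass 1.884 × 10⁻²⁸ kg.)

KE = eV = 1.602 × 10⁻¹⁹ × 1190 = 1.906 × 10⁻¹⁶ J.
p = √(2mKE) = √(2 × 1.884 × 10⁻²⁸ × 1.906 × 10⁻¹⁶) = 2.680 × 10⁻²² kg·m/s.
λ = h/p = 6.626 × 10⁻³⁴ / 2.680 × 10⁻²² = 2.47 × 10⁻¹² m = 2470 fm.

λ = 2470 fm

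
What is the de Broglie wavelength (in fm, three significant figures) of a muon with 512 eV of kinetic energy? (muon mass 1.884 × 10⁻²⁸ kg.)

KE = 512 eV = 8.202 × 10⁻¹⁷ J.
p = √(2mKE) = √(2 × 1.884 × 10⁻²⁸ × 8.202 × 10⁻¹⁷) = 1.758 × 10⁻²² kg·m/s.
λ = h/p = 6.626 × 10⁻³⁴ / 1.758 × 10⁻²² = 3.77 × 10⁻¹² m = 3770 fm.

λ = 3770 fm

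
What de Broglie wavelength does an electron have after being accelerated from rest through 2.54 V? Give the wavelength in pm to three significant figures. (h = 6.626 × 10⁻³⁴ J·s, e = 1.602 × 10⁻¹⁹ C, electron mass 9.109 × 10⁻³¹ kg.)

λ = 770 pm

KE = eV = 1.602 × 10⁻¹⁹ × 2.540 = 4.069 × 10⁻¹⁹ J.
p = √(2mKE) = √(2 × 9.109 × 10⁻³¹ × 4.069 × 10⁻¹⁹) = 8.610 × 10⁻²⁵ kg·m/s.
λ = h/p = 6.626 × 10⁻³⁴ / 8.610 × 10⁻²⁵ = 7.70 × 10⁻¹⁰ m = 770 pm.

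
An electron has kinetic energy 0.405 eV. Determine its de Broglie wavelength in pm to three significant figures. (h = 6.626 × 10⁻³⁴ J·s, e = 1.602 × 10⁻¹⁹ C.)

λ = 1930 pm

KE = 0.405 eV = 6.488 × 10⁻²⁰ J.
p = √(2mKE) = √(2 × 9.109 × 10⁻³¹ × 6.488 × 10⁻²⁰) = 3.438 × 10⁻²⁵ kg·m/s.
λ = h/p = 6.626 × 10⁻³⁴ / 3.438 × 10⁻²⁵ = 1.93 × 10⁻⁹ m = 1930 pm.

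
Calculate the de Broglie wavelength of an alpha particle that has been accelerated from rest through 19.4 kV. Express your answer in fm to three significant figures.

KE = 2eV = 2 × 1.602 × 10⁻¹⁹ × 1.940 × 10⁴ = 6.216 × 10⁻¹⁵ J.
p = √(2mKE) = √(2 × 6.645 × 10⁻²⁷ × 6.216 × 10⁻¹⁵) = 9.089 × 10⁻²¹ kg·m/s.
λ = h/p = 6.626 × 10⁻³⁴ / 9.089 × 10⁻²¹ = 7.29 × 10⁻¹⁴ m = 72.9 fm.

λ = 72.9 fm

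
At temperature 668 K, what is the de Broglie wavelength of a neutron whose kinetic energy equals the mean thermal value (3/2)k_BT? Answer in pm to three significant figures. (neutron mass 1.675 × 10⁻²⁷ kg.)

KE = (3/2)k_BT = 1.5 × 1.381 × 10⁻²³ × 668 = 1.384 × 10⁻²⁰ J.
p = √(2mKE) = √(2 × 1.675 × 10⁻²⁷ × 1.384 × 10⁻²⁰) = 6.809 × 10⁻²⁴ kg·m/s.
λ = h/p = 9.73 × 10⁻¹¹ m = 97.3 pm.

λ = 97.3 pm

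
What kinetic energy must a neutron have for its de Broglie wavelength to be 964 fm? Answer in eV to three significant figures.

KE = 880 eV

p = h/λ = 6.626 × 10⁻³⁴ / 9.640 × 10⁻¹³ = 6.873 × 10⁻²² kg·m/s.
KE = p²/(2m) = (6.873 × 10⁻²²)² / (2 × 1.675 × 10⁻²⁷) = 1.410 × 10⁻¹⁶ J = 880 eV.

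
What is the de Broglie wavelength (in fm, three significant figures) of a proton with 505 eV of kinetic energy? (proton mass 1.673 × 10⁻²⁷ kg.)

KE = 505 eV = 8.090 × 10⁻¹⁷ J.
p = √(2mKE) = √(2 × 1.673 × 10⁻²⁷ × 8.090 × 10⁻¹⁷) = 5.203 × 10⁻²² kg·m/s.
λ = h/p = 6.626 × 10⁻³⁴ / 5.203 × 10⁻²² = 1.27 × 10⁻¹² m = 1270 fm.

λ = 1270 fm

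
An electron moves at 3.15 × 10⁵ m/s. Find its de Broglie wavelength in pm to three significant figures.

p = mv = 9.109 × 10⁻³¹ × 3.15 × 10⁵ = 2.869 × 10⁻²⁵ kg·m/s.
λ = h/p = 6.626 × 10⁻³⁴ / 2.869 × 10⁻²⁵ = 2.31 × 10⁻⁹ m = 2310 pm.

λ = 2310 pm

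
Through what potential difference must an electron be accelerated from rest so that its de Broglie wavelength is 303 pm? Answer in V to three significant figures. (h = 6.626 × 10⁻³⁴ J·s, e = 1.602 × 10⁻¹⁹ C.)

p = h/λ = 6.626 × 10⁻³⁴ / 3.030 × 10⁻¹⁰ = 2.187 × 10⁻²⁴ kg·m/s.
KE = p²/(2m) = 2.625 × 10⁻¹⁸ J.
V = KE/e = 2.625 × 10⁻¹⁸ / (1.602 × 10⁻¹⁹) = 16.4 V.

V = 16.4 V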